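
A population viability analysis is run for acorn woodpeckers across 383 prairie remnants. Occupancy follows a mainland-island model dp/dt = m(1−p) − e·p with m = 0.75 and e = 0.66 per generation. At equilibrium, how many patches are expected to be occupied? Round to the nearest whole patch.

p* = m/(m+e) = 0.75/1.4100 = 0.5319.
Expected occupied patches = N × p* = 383 × 0.5319 = 203.72 ≈ 204.

204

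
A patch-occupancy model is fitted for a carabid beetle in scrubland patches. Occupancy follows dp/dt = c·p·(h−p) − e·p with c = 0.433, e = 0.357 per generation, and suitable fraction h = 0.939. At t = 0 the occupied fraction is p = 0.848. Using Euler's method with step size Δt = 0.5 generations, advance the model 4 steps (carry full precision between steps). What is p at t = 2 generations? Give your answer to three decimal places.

Update rule: p ← p + [c·p·(h−p) − e·p]·Δt with Δt = 0.5.
p: 0.84800 → 0.71334  (Δp = -0.13466)
p: 0.71334 → 0.62086  (Δp = -0.09248)
p: 0.62086 → 0.55280  (Δp = -0.06806)
p: 0.55280 → 0.50034  (Δp = -0.05245)

0.500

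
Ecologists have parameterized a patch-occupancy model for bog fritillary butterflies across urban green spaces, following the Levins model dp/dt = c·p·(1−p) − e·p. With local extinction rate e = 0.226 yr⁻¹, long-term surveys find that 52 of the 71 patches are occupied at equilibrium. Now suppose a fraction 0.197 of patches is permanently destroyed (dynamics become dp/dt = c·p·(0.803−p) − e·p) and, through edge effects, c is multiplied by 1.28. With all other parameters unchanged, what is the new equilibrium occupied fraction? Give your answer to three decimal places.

Observed p* = 52/71 = 0.73239.
Balance c(1−p*) = e gives c = e/(1 − 0.73239) = 0.226/0.26761 = 0.84451.
New p* = 0.803 − e/c = 0.803 − 0.22600/1.08097 = 0.59393.

0.594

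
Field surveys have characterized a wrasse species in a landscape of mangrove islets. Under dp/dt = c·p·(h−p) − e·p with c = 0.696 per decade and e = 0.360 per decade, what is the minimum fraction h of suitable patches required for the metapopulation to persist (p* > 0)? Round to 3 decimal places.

0.517

p* = h − e/c is positive only when h > e/c.
h_min = e/c = 0.360/0.696 = 0.5172.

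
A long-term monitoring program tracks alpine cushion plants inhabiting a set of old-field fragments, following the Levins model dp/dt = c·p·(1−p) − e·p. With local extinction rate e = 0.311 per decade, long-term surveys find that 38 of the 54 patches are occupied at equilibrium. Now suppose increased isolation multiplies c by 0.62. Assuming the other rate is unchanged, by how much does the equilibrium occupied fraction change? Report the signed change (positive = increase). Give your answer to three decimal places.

-0.182

Observed p* = 38/54 = 0.70370.
Balance c(1−p*) = e gives c = e/(1 − 0.70370) = 0.311/0.29630 = 1.04961.
New p* = 1 − e/c = 1 − 0.31100/0.65076 = 0.52210.
Δp* = 0.52210 − 0.70370 = -0.18160.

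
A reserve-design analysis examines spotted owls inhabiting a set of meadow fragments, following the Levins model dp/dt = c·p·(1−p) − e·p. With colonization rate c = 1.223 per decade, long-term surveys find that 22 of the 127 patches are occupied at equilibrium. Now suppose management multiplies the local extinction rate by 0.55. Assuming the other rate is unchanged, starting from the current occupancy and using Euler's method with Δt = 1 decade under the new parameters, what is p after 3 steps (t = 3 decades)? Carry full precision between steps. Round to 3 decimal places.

0.427

Observed p* = 22/127 = 0.17323.
Balance c(1−p*) = e gives e = 1.223×(1 − 0.17323) = 1.01114.
Starting from p₀ = 0.17323; update p ← p + (dp/dt)·Δt with the new parameters.
p: 0.17323 → 0.25205  (Δp = +0.07882)
p: 0.25205 → 0.34244  (Δp = +0.09039)
p: 0.34244 → 0.42739  (Δp = +0.08495)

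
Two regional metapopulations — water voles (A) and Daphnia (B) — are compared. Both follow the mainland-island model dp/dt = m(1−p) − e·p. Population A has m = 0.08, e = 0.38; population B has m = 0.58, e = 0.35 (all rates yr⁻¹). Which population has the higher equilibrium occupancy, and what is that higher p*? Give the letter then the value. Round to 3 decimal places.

A: p*_A = m/(m+e) = 0.08/0.4600 = 0.1739.
B: p*_B = 0.58/0.9300 = 0.6237.
B is higher at 0.6237.

B, 0.624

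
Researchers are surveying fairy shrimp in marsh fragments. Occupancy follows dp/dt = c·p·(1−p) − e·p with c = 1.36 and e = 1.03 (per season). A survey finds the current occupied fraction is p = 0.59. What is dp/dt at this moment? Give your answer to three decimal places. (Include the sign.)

-0.279

Colonization term: c·p·(1−p) = 1.36×0.59×0.4100 = 0.32898.
Extinction term: e·p = 0.60770.
dp/dt = 0.32898 − 0.60770 = -0.27872.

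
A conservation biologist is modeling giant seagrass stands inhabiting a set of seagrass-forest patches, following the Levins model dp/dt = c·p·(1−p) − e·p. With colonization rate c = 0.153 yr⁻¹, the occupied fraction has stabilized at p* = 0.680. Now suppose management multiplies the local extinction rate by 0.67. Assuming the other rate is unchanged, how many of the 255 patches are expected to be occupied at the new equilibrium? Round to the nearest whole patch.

Balance c(1−p*) = e gives e = 0.153×(1 − 0.68000) = 0.04896.
New p* = 1 − e/c = 1 − 0.03280/0.15300 = 0.78562.
Expected occupied = 255 × 0.78562 = 200.33 ≈ 200.

200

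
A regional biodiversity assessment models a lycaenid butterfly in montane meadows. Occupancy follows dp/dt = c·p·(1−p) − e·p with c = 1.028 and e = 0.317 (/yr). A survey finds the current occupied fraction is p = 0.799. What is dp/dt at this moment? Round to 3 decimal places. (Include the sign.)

Colonization term: c·p·(1−p) = 1.028×0.799×0.2010 = 0.16510.
Extinction term: e·p = 0.25328.
dp/dt = 0.16510 − 0.25328 = -0.08819.

-0.088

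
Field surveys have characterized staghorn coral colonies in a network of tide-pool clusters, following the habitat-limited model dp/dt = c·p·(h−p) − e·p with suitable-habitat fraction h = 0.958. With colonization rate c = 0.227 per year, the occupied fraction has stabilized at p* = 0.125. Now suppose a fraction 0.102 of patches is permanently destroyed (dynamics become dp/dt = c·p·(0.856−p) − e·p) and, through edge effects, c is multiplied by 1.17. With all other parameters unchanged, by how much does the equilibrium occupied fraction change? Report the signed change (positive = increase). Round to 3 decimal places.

Balance c(h−p*) = e gives e = 0.227×(0.958 − 0.12500) = 0.18909.
New p* = 0.856 − e/c = 0.856 − 0.18909/0.26559 = 0.14404.
Δp* = 0.14404 − 0.12500 = +0.01904.

0.019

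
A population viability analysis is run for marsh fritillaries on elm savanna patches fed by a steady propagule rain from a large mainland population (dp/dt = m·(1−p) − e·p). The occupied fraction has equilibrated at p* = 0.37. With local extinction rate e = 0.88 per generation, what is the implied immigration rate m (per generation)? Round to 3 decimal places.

At equilibrium m(1−p*) = e·p*, so m = e·p*/(1−p*).
m = 0.88 × 0.37 / 0.6300 = 0.3256/0.6300 = 0.5168.

0.517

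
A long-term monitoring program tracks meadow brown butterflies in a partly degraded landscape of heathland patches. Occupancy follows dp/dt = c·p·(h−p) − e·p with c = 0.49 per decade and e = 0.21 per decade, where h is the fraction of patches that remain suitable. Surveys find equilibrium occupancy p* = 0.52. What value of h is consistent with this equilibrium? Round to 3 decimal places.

0.949

At equilibrium c(h−p*) = e, so h = p* + e/c.
h = 0.52 + 0.21/0.49 = 0.52 + 0.4286 = 0.9486.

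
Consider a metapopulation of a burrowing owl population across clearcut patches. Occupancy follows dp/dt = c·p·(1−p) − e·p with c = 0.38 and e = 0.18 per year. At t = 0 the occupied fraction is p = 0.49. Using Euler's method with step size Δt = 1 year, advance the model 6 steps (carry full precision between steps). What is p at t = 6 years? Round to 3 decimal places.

Update rule: p ← p + [c·p·(1−p) − e·p]·Δt with Δt = 1.
step 1: Δp = +0.00676, p = 0.49676
step 2: Δp = +0.00558, p = 0.50234
step 3: Δp = +0.00458, p = 0.50692
step 4: Δp = +0.00374, p = 0.51065
step 5: Δp = +0.00304, p = 0.51369
step 6: Δp = +0.00246, p = 0.51616

0.516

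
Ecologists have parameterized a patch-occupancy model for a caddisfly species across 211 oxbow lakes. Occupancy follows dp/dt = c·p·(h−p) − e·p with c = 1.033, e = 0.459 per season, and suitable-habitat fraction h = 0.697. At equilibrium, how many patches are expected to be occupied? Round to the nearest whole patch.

p* = h − e/c = 0.697 − 0.4443 = 0.2527.
Expected occupied patches = N × p* = 211 × 0.2527 = 53.31 ≈ 53.

53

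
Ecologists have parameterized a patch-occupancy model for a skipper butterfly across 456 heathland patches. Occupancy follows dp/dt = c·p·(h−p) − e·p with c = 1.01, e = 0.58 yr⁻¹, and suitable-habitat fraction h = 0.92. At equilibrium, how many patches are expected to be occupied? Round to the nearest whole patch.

p* = h − e/c = 0.92 − 0.5743 = 0.3457.
Expected occupied patches = N × p* = 456 × 0.3457 = 157.66 ≈ 158.

158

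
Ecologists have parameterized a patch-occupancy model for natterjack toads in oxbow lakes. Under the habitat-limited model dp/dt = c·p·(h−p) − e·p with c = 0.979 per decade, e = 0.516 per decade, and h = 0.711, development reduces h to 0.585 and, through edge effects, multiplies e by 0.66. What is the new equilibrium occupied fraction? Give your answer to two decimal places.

Before: p* = h − e/c = 0.711 − 0.516/0.979 = 0.711 − 0.5271 = 0.1839.
After: c = 0.979, e = 0.34056, h = 0.585; p* = 0.585 − 0.34056/0.979 = 0.2371.

0.24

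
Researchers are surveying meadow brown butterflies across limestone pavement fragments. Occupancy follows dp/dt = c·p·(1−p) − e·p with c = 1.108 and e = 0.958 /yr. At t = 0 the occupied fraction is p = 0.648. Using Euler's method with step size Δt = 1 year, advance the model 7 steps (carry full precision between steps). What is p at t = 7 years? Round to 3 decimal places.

0.164

Update rule: p ← p + [c·p·(1−p) − e·p]·Δt with Δt = 1.
step 1: Δp = -0.36805, p = 0.27995
step 2: Δp = -0.04484, p = 0.23510
step 3: Δp = -0.02598, p = 0.20913
step 4: Δp = -0.01709, p = 0.19204
step 5: Δp = -0.01206, p = 0.17998
step 6: Δp = -0.00889, p = 0.17109
step 7: Δp = -0.00677, p = 0.16432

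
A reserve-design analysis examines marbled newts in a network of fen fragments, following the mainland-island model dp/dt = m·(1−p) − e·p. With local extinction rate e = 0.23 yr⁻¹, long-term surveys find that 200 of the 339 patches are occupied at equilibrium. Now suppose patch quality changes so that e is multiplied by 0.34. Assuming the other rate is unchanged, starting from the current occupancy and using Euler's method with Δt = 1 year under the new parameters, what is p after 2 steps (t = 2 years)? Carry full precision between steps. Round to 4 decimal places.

0.7324

Observed p* = 200/339 = 0.58997.
Balance m(1−p*) = e·p* gives m = e·p*/(1−p*) = 0.23×0.58997/0.41003 = 0.33094.
Starting from p₀ = 0.58997; update p ← p + (dp/dt)·Δt with the new parameters.
p: 0.58997 → 0.67953  (Δp = +0.08956)
p: 0.67953 → 0.73244  (Δp = +0.05292)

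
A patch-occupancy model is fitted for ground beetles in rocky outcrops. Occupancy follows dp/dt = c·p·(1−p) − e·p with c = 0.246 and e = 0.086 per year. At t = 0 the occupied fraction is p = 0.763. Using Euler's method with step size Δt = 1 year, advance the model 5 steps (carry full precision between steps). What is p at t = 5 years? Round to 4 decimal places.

0.6923

Update rule: p ← p + [c·p·(1−p) − e·p]·Δt with Δt = 1.
step 1: Δp = -0.02113, p = 0.74187
step 2: Δp = -0.01669, p = 0.72518
step 3: Δp = -0.01334, p = 0.71184
step 4: Δp = -0.01076, p = 0.70108
step 5: Δp = -0.00874, p = 0.69234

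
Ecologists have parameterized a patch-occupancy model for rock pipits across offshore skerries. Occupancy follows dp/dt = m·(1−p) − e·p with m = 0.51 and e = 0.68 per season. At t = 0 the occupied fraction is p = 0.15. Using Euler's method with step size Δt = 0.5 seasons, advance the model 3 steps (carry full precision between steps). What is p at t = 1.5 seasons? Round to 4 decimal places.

Update rule: p ← p + [m·(1−p) − e·p]·Δt with Δt = 0.5.
t = 0.5: p = 0.15000 + (+0.16575) = 0.31575
t = 1: p = 0.31575 + (+0.06713) = 0.38288
t = 1.5: p = 0.38288 + (+0.02719) = 0.41007

0.4101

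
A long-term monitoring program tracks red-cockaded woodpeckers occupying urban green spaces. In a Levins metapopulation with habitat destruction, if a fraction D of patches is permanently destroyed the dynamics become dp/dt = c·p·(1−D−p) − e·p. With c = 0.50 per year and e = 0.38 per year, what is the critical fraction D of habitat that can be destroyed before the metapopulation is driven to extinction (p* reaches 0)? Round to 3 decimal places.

The nontrivial equilibrium is p* = (1−D) − e/c; extinction occurs when this hits zero.
So D_crit = 1 − e/c = 1 − 0.38/0.50 = 1 − 0.7600 = 0.2400.
Note this equals the original equilibrium occupancy — the Levins extinction-debt result.

0.240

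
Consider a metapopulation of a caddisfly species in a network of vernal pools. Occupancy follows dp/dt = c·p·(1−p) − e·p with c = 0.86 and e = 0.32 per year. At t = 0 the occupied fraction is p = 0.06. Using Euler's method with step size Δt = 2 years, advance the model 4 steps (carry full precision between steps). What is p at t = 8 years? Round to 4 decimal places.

Update rule: p ← p + [c·p·(1−p) − e·p]·Δt with Δt = 2.
p: 0.06000 → 0.11861  (Δp = +0.05861)
p: 0.11861 → 0.22251  (Δp = +0.10390)
p: 0.22251 → 0.37766  (Δp = +0.15515)
p: 0.37766 → 0.54021  (Δp = +0.16255)

0.5402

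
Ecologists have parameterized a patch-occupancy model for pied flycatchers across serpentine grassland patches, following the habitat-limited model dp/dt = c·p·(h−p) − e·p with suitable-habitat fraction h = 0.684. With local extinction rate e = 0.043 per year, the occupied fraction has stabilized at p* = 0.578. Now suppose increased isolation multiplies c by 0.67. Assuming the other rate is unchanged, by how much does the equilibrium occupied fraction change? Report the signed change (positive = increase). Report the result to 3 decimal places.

Balance c(h−p*) = e gives c = e/(0.684 − 0.57800) = 0.043/0.10600 = 0.40566.
New p* = 0.684 − e/c = 0.684 − 0.04300/0.27179 = 0.52579.
Δp* = 0.52579 − 0.57800 = -0.05221.

-0.052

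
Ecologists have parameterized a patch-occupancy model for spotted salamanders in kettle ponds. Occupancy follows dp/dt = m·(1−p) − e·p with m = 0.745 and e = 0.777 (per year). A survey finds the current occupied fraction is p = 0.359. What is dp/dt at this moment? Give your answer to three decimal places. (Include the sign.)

0.199

Colonization term: m·(1−p) = 0.745×0.6410 = 0.47754.
Extinction term: e·p = 0.27894.
dp/dt = 0.47754 − 0.27894 = 0.19860.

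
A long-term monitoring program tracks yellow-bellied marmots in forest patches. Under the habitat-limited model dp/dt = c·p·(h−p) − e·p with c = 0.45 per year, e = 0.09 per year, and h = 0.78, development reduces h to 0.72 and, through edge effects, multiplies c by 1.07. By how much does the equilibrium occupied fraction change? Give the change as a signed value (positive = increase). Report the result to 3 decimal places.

-0.047

Before: p* = h − e/c = 0.78 − 0.09/0.45 = 0.78 − 0.2000 = 0.5800.
After: c = 0.4815, e = 0.09, h = 0.72; p* = 0.72 − 0.09/0.4815 = 0.5331.
Δp* = 0.5331 − 0.5800 = -0.0469.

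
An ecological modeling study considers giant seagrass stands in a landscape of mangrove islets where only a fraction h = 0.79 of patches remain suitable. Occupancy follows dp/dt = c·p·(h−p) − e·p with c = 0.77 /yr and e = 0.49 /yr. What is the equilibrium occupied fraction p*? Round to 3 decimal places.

0.154

Setting dp/dt = 0 and dividing by p* gives c·(h−p*) = e.
So p* = h − e/c = 0.79 − 0.49/0.77 = 0.79 − 0.6364 = 0.1536.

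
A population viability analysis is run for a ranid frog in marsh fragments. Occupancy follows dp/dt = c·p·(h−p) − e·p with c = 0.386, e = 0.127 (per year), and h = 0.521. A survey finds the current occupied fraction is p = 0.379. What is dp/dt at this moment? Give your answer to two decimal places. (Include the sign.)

Colonization term: c·p·(h−p) = 0.386×0.379×0.1420 = 0.02077.
Extinction term: e·p = 0.04813.
dp/dt = 0.02077 − 0.04813 = -0.02736.

-0.03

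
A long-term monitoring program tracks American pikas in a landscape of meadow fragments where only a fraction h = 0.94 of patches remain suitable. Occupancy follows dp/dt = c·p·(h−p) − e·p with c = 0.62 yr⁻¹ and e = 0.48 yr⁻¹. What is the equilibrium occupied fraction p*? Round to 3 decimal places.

Setting dp/dt = 0 and dividing by p* gives c·(h−p*) = e.
So p* = h − e/c = 0.94 − 0.48/0.62 = 0.94 − 0.7742 = 0.1658.

0.166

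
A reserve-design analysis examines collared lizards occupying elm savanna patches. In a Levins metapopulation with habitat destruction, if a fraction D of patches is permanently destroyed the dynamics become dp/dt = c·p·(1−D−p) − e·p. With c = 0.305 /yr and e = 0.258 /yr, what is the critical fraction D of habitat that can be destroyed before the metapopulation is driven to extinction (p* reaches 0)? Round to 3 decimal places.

The nontrivial equilibrium is p* = (1−D) − e/c; extinction occurs when this hits zero.
So D_crit = 1 − e/c = 1 − 0.258/0.305 = 1 − 0.8459 = 0.1541.
This equals the undisturbed p*, a classic result of Lande's extension.

0.154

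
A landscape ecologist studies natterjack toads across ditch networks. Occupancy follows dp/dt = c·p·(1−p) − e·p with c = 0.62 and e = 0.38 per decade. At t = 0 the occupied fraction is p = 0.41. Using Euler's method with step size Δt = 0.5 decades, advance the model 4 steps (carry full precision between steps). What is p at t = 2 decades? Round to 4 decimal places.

Update rule: p ← p + [c·p·(1−p) − e·p]·Δt with Δt = 0.5.
step 1: Δp = -0.00291, p = 0.40709
step 2: Δp = -0.00252, p = 0.40457
step 3: Δp = -0.00219, p = 0.40238
step 4: Δp = -0.00191, p = 0.40047

0.4005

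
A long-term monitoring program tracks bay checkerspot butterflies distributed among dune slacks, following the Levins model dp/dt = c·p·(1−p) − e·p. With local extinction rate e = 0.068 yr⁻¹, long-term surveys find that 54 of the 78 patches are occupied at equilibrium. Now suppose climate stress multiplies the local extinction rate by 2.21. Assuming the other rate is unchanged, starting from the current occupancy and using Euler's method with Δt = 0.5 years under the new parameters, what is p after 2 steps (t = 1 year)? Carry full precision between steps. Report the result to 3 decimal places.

Observed p* = 54/78 = 0.69231.
Balance c(1−p*) = e gives c = e/(1 − 0.69231) = 0.068/0.30769 = 0.22100.
Starting from p₀ = 0.69231; update p ← p + (dp/dt)·Δt with the new parameters.
p: 0.69231 → 0.66383  (Δp = -0.02848)
p: 0.66383 → 0.63861  (Δp = -0.02522)

0.639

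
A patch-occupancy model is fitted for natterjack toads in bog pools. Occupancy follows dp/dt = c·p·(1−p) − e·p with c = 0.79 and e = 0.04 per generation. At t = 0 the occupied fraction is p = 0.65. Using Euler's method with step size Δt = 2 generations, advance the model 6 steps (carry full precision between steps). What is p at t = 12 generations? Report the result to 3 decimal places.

0.949

Update rule: p ← p + [c·p·(1−p) − e·p]·Δt with Δt = 2.
  1  |  dp/dt·Δt = +0.307450  |  p_1 = 0.957450
  2  |  dp/dt·Δt = -0.012228  |  p_2 = 0.945222
  3  |  dp/dt·Δt = +0.006190  |  p_3 = 0.951412
  4  |  dp/dt·Δt = -0.003074  |  p_4 = 0.948338
  5  |  dp/dt·Δt = +0.001542  |  p_5 = 0.949880
  6  |  dp/dt·Δt = -0.000770  |  p_6 = 0.949110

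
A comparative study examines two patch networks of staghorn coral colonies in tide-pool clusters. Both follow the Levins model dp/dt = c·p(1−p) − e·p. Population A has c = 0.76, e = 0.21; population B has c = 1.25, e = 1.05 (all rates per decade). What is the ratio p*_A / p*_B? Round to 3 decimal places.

4.523

A: p*_A = 1 − 0.21/0.76 = 0.7237.
B: p*_B = 1 − 1.05/1.25 = 0.1600.
p*_A / p*_B = 0.7237/0.1600 = 4.5230.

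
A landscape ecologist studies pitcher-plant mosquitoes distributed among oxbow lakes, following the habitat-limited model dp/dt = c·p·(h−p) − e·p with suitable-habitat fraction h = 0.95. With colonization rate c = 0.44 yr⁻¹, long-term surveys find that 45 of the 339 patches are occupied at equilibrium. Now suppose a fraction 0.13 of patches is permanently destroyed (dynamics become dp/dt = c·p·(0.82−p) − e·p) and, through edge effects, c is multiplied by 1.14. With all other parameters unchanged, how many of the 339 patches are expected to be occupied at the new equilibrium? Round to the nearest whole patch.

35

Observed p* = 45/339 = 0.13274.
Balance c(h−p*) = e gives e = 0.44×(0.95 − 0.13274) = 0.35959.
New p* = 0.82 − e/c = 0.82 − 0.35959/0.50160 = 0.10311.
Expected occupied = 339 × 0.10311 = 34.95 ≈ 35.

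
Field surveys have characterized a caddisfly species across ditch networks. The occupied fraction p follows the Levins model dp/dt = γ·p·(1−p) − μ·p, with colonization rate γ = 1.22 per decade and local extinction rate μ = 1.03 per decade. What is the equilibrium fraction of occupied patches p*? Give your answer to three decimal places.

At equilibrium, colonization balances extinction: γ·p*·(1−p*) = μ·p*.
So p* = 1 − μ/γ = 1 − 1.03/1.22 = 1 − 0.8443 = 0.1557.

0.156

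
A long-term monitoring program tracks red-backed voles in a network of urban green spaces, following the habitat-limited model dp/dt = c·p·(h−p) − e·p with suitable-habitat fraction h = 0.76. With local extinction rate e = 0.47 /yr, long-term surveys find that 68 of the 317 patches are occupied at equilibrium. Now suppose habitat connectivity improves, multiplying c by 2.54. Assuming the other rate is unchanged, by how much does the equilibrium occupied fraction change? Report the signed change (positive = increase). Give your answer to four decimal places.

0.3307

Observed p* = 68/317 = 0.21451.
Balance c(h−p*) = e gives c = e/(0.76 − 0.21451) = 0.47/0.54549 = 0.86161.
New p* = 0.76 − e/c = 0.76 − 0.47000/2.18849 = 0.54524.
Δp* = 0.54524 − 0.21451 = +0.33073.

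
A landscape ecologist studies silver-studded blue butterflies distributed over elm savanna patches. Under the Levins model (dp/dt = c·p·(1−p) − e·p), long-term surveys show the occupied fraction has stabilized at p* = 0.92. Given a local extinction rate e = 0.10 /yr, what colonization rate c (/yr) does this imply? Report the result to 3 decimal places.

At equilibrium c(1−p*) = e, so c = e/(1−p*).
c = 0.10/(1 − 0.92) = 0.10/0.0800 = 1.2500.

1.250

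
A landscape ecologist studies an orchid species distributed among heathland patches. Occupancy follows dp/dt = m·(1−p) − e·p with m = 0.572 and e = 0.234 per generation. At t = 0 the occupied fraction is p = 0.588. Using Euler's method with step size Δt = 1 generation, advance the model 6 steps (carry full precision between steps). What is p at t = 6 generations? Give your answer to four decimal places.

0.7097

Update rule: p ← p + [m·(1−p) − e·p]·Δt with Δt = 1.
t = 1: p = 0.58800 + (+0.09807) = 0.68607
t = 2: p = 0.68607 + (+0.01903) = 0.70510
t = 3: p = 0.70510 + (+0.00369) = 0.70879
t = 4: p = 0.70879 + (+0.00072) = 0.70951
t = 5: p = 0.70951 + (+0.00014) = 0.70964
t = 6: p = 0.70964 + (+0.00003) = 0.70967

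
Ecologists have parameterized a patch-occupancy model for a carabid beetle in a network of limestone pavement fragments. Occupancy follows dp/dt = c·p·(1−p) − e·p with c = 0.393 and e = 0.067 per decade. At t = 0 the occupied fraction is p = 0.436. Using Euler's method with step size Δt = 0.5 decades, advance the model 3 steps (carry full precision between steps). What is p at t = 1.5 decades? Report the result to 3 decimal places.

Update rule: p ← p + [c·p·(1−p) − e·p]·Δt with Δt = 0.5.
  1  |  dp/dt·Δt = +0.033714  |  p_1 = 0.469714
  2  |  dp/dt·Δt = +0.033209  |  p_2 = 0.502923
  3  |  dp/dt·Δt = +0.032275  |  p_3 = 0.535199

0.535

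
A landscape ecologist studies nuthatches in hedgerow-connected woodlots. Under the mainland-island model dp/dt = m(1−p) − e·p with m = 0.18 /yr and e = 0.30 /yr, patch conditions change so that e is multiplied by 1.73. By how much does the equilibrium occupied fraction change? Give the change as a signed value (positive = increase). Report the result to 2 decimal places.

Before: p* = 0.18/(0.18+0.30) = 0.3750.
After: m = 0.18, e = 0.519; p* = 0.18/0.6990 = 0.2575.
Δp* = 0.2575 − 0.3750 = -0.1175.

-0.12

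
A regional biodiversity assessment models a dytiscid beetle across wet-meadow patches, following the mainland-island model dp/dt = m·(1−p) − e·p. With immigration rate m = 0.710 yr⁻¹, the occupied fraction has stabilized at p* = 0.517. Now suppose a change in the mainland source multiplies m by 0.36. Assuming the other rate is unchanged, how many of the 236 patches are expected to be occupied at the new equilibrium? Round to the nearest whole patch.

Balance m(1−p*) = e·p* gives e = m(1−p*)/p* = 0.710×0.48300/0.51700 = 0.66331.
New p* = m/(m+e) = 0.25560/(0.25560+0.66331) = 0.27816.
Expected occupied = 236 × 0.27816 = 65.65 ≈ 66.

66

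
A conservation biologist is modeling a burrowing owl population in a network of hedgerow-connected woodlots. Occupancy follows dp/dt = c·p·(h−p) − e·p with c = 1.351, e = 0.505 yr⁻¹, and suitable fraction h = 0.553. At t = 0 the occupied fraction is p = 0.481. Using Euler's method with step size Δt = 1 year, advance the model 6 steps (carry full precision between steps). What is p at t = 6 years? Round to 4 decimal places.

0.1951

Update rule: p ← p + [c·p·(h−p) − e·p]·Δt with Δt = 1.
t = 1: p = 0.48100 + (-0.19612) = 0.28488
t = 2: p = 0.28488 + (-0.04067) = 0.24421
t = 3: p = 0.24421 + (-0.02145) = 0.22276
t = 4: p = 0.22276 + (-0.01311) = 0.20965
t = 5: p = 0.20965 + (-0.00862) = 0.20103
t = 6: p = 0.20103 + (-0.00593) = 0.19510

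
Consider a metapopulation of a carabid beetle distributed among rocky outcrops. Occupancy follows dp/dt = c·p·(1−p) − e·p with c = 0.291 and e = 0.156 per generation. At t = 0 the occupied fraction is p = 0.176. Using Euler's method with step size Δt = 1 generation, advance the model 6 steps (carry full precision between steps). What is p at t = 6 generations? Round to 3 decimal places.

0.268

Update rule: p ← p + [c·p·(1−p) − e·p]·Δt with Δt = 1.
p: 0.17600 → 0.19075  (Δp = +0.01475)
p: 0.19075 → 0.20591  (Δp = +0.01516)
p: 0.20591 → 0.22137  (Δp = +0.01546)
p: 0.22137 → 0.23699  (Δp = +0.01562)
p: 0.23699 → 0.25264  (Δp = +0.01565)
p: 0.25264 → 0.26818  (Δp = +0.01553)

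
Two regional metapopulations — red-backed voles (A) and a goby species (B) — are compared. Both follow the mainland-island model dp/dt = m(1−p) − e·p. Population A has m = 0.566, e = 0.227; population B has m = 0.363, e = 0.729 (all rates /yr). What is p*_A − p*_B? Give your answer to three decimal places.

A: p*_A = m/(m+e) = 0.566/0.7930 = 0.7137.
B: p*_B = 0.363/1.0920 = 0.3324.
p*_A − p*_B = 0.7137 − 0.3324 = 0.3813.

0.381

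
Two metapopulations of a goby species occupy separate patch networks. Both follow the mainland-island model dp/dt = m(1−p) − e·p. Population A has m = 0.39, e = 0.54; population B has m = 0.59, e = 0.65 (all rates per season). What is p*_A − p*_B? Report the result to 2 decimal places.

-0.06

A: p*_A = m/(m+e) = 0.39/0.9300 = 0.4194.
B: p*_B = 0.59/1.2400 = 0.4758.
p*_A − p*_B = 0.4194 − 0.4758 = -0.0565.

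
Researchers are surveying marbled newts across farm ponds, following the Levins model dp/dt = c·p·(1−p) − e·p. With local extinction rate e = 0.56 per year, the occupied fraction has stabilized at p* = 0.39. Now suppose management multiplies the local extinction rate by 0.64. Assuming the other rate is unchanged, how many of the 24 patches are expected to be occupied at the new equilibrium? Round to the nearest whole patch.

15

Balance c(1−p*) = e gives c = e/(1 − 0.39000) = 0.56/0.61000 = 0.91803.
New p* = 1 − e/c = 1 − 0.35840/0.91803 = 0.60960.
Expected occupied = 24 × 0.60960 = 14.63 ≈ 15.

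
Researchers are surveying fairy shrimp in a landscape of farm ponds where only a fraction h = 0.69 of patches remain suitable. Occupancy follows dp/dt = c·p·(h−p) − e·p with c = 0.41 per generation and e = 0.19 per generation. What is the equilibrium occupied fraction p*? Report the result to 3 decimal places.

Setting dp/dt = 0 and dividing by p* gives c·(h−p*) = e.
So p* = h − e/c = 0.69 − 0.19/0.41 = 0.69 − 0.4634 = 0.2266.

0.227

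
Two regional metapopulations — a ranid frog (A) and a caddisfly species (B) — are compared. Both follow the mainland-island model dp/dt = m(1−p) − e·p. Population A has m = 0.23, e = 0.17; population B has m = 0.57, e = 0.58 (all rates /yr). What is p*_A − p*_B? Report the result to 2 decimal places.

A: p*_A = m/(m+e) = 0.23/0.4000 = 0.5750.
B: p*_B = 0.57/1.1500 = 0.4957.
p*_A − p*_B = 0.5750 − 0.4957 = 0.0793.

0.08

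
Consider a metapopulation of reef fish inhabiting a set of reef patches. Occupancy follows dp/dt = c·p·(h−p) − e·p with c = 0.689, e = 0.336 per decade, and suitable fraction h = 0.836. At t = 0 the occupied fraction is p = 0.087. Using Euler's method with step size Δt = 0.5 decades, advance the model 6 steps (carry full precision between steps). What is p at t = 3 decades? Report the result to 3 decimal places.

Update rule: p ← p + [c·p·(h−p) − e·p]·Δt with Δt = 0.5.
p: 0.08700 → 0.09483  (Δp = +0.00783)
p: 0.09483 → 0.10311  (Δp = +0.00828)
p: 0.10311 → 0.11183  (Δp = +0.00871)
p: 0.11183 → 0.12094  (Δp = +0.00911)
p: 0.12094 → 0.13041  (Δp = +0.00947)
p: 0.13041 → 0.14020  (Δp = +0.00979)

0.140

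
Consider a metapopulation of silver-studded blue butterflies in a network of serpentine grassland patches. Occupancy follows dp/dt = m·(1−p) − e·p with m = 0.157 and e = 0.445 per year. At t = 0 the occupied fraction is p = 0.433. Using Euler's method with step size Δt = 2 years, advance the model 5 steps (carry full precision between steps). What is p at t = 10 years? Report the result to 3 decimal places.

0.261

Update rule: p ← p + [m·(1−p) − e·p]·Δt with Δt = 2.
step 1: Δp = -0.20733, p = 0.22567
step 2: Δp = +0.04230, p = 0.26796
step 3: Δp = -0.00863, p = 0.25934
step 4: Δp = +0.00176, p = 0.26110
step 5: Δp = -0.00036, p = 0.26074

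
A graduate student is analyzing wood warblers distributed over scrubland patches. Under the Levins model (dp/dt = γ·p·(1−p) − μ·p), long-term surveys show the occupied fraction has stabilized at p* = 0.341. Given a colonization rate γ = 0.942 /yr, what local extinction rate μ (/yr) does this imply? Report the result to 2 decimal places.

At equilibrium γ(1−p*) = μ.
μ = 0.942 × (1 − 0.341) = 0.942 × 0.6590 = 0.6208.

0.62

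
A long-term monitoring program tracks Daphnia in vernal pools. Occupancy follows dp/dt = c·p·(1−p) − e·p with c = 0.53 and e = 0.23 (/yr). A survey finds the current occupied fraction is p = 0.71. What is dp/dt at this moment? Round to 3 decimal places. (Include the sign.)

Colonization term: c·p·(1−p) = 0.53×0.71×0.2900 = 0.10913.
Extinction term: e·p = 0.16330.
dp/dt = 0.10913 − 0.16330 = -0.05417.

-0.054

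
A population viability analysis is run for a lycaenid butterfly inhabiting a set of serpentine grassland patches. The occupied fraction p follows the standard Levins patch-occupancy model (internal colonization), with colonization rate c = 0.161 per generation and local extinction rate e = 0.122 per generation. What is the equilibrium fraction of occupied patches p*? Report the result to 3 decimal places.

At equilibrium, colonization balances extinction: c·p*·(1−p*) = e·p*.
So p* = 1 − e/c = 1 − 0.122/0.161 = 1 − 0.7578 = 0.2422.

0.242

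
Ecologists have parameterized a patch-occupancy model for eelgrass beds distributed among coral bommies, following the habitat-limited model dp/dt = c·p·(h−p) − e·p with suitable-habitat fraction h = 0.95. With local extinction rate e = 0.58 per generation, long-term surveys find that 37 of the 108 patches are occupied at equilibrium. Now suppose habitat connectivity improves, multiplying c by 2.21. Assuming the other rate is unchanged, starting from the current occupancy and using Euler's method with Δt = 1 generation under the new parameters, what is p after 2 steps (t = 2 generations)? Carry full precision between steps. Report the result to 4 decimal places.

0.6964

Observed p* = 37/108 = 0.34259.
Balance c(h−p*) = e gives c = e/(0.95 − 0.34259) = 0.58/0.60741 = 0.95488.
Starting from p₀ = 0.34259; update p ← p + (dp/dt)·Δt with the new parameters.
  1  |  dp/dt·Δt = +0.240431  |  p_1 = 0.583024
  2  |  dp/dt·Δt = +0.113353  |  p_2 = 0.696377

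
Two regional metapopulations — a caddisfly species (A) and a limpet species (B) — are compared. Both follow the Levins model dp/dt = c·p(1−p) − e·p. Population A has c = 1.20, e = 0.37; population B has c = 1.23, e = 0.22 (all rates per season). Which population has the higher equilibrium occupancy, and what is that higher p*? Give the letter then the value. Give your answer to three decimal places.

A: p*_A = 1 − 0.37/1.20 = 0.6917.
B: p*_B = 1 − 0.22/1.23 = 0.8211.
B is higher at 0.8211.

B, 0.821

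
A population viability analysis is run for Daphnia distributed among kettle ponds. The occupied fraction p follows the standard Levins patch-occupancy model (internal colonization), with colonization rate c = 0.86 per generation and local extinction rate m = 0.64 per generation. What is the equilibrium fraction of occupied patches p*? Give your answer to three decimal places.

At equilibrium, colonization balances extinction: c·p*·(1−p*) = m·p*.
So p* = 1 − m/c = 1 − 0.64/0.86 = 1 − 0.7442 = 0.2558.

0.256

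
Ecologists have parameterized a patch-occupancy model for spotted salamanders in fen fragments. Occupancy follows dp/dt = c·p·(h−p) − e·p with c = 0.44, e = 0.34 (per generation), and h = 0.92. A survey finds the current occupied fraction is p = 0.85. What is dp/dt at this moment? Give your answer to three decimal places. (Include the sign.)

Colonization term: c·p·(h−p) = 0.44×0.85×0.0700 = 0.02618.
Extinction term: e·p = 0.28900.
dp/dt = 0.02618 − 0.28900 = -0.26282.

-0.263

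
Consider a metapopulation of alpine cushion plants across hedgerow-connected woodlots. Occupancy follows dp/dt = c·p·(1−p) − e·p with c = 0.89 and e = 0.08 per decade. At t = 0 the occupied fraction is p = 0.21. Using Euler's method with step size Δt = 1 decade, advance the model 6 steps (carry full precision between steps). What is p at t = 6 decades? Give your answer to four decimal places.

0.9056

Update rule: p ← p + [c·p·(1−p) − e·p]·Δt with Δt = 1.
p: 0.21000 → 0.34085  (Δp = +0.13085)
p: 0.34085 → 0.51354  (Δp = +0.17269)
p: 0.51354 → 0.69479  (Δp = +0.18125)
p: 0.69479 → 0.82794  (Δp = +0.13315)
p: 0.82794 → 0.88849  (Δp = +0.06055)
p: 0.88849 → 0.90559  (Δp = +0.01710)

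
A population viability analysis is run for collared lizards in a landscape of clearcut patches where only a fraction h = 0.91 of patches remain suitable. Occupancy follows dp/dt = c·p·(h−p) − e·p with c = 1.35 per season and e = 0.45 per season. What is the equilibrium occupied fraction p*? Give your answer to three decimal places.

0.577

Setting dp/dt = 0 and dividing by p* gives c·(h−p*) = e.
So p* = h − e/c = 0.91 − 0.45/1.35 = 0.91 − 0.3333 = 0.5767.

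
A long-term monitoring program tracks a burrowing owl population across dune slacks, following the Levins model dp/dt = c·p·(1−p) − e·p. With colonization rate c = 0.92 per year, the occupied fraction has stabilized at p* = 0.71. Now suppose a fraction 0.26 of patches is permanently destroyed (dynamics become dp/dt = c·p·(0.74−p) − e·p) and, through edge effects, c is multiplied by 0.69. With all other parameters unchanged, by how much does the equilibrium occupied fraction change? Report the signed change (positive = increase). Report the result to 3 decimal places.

Balance c(1−p*) = e gives e = 0.92×(1 − 0.71000) = 0.26680.
New p* = 0.74 − e/c = 0.74 − 0.26680/0.63480 = 0.31971.
Δp* = 0.31971 − 0.71000 = -0.39029.

-0.390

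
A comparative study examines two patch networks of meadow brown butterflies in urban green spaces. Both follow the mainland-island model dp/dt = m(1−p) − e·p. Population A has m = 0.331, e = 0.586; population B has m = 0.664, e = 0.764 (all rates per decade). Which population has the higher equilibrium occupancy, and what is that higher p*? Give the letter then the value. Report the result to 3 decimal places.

A: p*_A = m/(m+e) = 0.331/0.9170 = 0.3610.
B: p*_B = 0.664/1.4280 = 0.4650.
B is higher at 0.4650.

B, 0.465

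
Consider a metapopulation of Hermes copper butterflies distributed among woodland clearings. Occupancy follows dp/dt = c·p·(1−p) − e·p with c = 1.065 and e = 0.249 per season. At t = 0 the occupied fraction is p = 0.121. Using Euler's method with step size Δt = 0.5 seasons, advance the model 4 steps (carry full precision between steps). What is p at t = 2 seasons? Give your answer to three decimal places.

Update rule: p ← p + [c·p·(1−p) − e·p]·Δt with Δt = 0.5.
t = 0.5: p = 0.12100 + (+0.04157) = 0.16257
t = 1: p = 0.16257 + (+0.05226) = 0.21483
t = 1.5: p = 0.21483 + (+0.06307) = 0.27790
t = 2: p = 0.27790 + (+0.07226) = 0.35016

0.350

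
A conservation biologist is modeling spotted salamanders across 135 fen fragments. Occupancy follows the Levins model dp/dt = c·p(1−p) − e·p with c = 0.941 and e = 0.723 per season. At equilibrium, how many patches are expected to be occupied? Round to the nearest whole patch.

31

p* = 1 − e/c = 1 − 0.723/0.941 = 0.2317.
Expected occupied patches = N × p* = 135 × 0.2317 = 31.28 ≈ 31.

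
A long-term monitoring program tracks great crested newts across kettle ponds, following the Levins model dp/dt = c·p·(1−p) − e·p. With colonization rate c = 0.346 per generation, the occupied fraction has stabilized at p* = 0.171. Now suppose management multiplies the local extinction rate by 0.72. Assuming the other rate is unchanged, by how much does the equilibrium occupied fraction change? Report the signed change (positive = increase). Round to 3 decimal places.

Balance c(1−p*) = e gives e = 0.346×(1 − 0.17100) = 0.28683.
New p* = 1 − e/c = 1 − 0.20652/0.34600 = 0.40312.
Δp* = 0.40312 − 0.17100 = +0.23212.

0.232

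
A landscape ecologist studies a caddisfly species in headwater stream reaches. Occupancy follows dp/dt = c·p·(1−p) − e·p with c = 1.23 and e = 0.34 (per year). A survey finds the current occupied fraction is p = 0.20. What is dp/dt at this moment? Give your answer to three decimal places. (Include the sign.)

Colonization term: c·p·(1−p) = 1.23×0.20×0.8000 = 0.19680.
Extinction term: e·p = 0.06800.
dp/dt = 0.19680 − 0.06800 = 0.12880.

0.129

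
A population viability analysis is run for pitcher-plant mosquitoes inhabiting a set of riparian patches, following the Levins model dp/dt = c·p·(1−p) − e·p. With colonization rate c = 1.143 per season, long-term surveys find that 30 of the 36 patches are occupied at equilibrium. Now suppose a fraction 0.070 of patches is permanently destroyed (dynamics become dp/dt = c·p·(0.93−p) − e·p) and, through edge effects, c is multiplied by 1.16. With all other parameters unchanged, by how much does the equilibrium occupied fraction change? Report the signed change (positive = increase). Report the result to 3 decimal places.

-0.047

Observed p* = 30/36 = 0.83333.
Balance c(1−p*) = e gives e = 1.143×(1 − 0.83333) = 0.19050.
New p* = 0.93 − e/c = 0.93 − 0.19050/1.32588 = 0.78632.
Δp* = 0.78632 − 0.83333 = -0.04701.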